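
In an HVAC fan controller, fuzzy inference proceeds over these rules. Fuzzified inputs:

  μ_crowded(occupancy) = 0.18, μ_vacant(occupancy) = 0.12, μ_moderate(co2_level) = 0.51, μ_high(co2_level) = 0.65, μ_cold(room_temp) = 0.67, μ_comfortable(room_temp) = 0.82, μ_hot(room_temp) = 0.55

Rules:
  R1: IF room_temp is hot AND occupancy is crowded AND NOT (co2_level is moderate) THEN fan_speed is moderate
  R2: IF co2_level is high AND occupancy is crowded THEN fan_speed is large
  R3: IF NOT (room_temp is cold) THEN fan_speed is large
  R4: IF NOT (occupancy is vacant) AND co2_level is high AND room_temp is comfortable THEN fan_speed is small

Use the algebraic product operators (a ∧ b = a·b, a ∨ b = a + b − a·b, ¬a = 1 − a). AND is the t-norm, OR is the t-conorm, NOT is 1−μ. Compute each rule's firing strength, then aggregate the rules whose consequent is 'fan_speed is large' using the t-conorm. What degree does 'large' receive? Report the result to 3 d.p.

R1: hot=0.55, crowded=0.18, ¬moderate=1−0.51=0.49; AND[a·b] → w = 0.0485
R2: high=0.65, crowded=0.18; AND[a·b] → w = 0.1170
R3: ¬cold=1−0.67=0.33 → w = 0.3300
R4: ¬vacant=1−0.12=0.88, high=0.65, comfortable=0.82; AND[a·b] → w = 0.4690
Rules with consequent 'large': {R2, R3} → strengths 0.1170, 0.3300
Aggregate via t-conorm [a + b − a·b]: 0.4084

0.408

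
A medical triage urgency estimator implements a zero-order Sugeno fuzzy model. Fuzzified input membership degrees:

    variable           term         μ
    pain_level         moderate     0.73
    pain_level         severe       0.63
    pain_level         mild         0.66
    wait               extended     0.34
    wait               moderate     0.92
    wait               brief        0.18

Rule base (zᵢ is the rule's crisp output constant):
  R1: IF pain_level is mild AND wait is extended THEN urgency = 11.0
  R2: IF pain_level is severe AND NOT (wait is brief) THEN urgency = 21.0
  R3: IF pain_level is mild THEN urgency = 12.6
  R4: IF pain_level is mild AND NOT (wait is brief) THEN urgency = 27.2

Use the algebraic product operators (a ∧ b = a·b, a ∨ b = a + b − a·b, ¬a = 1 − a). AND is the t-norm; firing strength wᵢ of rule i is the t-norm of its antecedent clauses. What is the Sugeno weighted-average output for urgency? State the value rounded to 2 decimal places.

R1 (z=11.0): mild=0.66, extended=0.34; AND[a·b] → w = 0.2244
R2 (z=21.0): severe=0.63, ¬brief=1−0.18=0.82; AND[a·b] → w = 0.5166
R3 (z=12.6): mild=0.66 → w = 0.6600
R4 (z=27.2): mild=0.66, ¬brief=1−0.18=0.82; AND[a·b] → w = 0.5412
Weighted average = (0.2244·11.0 + 0.5166·21.0 + 0.6600·12.6 + 0.5412·27.2) / (0.2244 + 0.5166 + 0.6600 + 0.5412)
  = 36.3536 / 1.9422 = 18.72

18.72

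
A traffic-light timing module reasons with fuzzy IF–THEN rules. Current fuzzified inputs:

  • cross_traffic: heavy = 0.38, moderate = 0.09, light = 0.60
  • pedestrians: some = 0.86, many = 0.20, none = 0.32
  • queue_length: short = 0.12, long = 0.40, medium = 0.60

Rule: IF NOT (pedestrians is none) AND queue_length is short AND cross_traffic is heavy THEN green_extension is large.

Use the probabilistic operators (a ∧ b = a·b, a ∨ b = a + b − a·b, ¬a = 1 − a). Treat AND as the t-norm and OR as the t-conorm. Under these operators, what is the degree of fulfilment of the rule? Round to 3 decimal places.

firing strength: ¬none=1−0.32=0.68, short=0.12, heavy=0.38; AND[a·b] → w = 0.0310

0.031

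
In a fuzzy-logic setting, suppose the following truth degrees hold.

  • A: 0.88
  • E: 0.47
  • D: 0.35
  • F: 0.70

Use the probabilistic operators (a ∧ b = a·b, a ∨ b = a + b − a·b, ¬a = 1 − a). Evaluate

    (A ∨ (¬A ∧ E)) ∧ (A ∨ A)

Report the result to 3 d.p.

0.874

¬A = 1 − 0.8800 = 0.1200
¬A ∧ E = a·b on (0.1200, 0.4700) = 0.0564
A ∨ (¬A ∧ E) = a + b − a·b on (0.8800, 0.0564) = 0.8868
A ∨ A = a + b − a·b on (0.8800, 0.8800) = 0.9856
(A ∨ (¬A ∧ E)) ∧ (A ∨ A) = a·b on (0.8868, 0.9856) = 0.8740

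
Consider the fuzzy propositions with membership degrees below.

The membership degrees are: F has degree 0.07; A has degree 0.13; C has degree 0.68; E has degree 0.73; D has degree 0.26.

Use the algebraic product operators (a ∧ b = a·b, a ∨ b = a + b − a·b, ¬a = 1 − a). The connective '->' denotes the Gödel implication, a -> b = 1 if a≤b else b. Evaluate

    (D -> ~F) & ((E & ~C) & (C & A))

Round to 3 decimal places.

~F = 1 − 0.0700 = 0.9300
D -> ~F  [Gödel: 1 if a≤b else b] with a=0.2600, b=0.9300 → 1.0000
~C = 1 − 0.6800 = 0.3200
E & ~C = a·b on (0.7300, 0.3200) = 0.2336
C & A = a·b on (0.6800, 0.1300) = 0.0884
(E & ~C) & (C & A) = a·b on (0.2336, 0.0884) = 0.0207
(D -> ~F) & ((E & ~C) & (C & A)) = a·b on (1.0000, 0.0207) = 0.0207

0.021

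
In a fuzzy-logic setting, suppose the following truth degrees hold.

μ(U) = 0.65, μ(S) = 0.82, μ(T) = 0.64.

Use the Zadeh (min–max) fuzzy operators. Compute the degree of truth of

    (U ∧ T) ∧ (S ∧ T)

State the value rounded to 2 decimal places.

U ∧ T = min(a, b) on (0.65, 0.64) = 0.64
S ∧ T = min(a, b) on (0.82, 0.64) = 0.64
(U ∧ T) ∧ (S ∧ T) = min(a, b) on (0.64, 0.64) = 0.64

0.64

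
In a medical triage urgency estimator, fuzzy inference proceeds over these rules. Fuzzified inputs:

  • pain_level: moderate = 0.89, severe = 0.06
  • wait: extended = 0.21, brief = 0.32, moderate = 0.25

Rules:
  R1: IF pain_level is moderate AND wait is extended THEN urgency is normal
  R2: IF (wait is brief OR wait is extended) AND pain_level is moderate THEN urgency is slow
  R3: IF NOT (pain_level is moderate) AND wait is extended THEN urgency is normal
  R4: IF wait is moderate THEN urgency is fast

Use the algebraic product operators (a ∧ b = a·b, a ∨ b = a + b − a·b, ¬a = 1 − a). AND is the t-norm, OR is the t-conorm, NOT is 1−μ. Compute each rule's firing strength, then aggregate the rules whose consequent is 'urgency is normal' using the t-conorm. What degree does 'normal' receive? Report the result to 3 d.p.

R1: moderate=0.89, extended=0.21; AND[a·b] → w = 0.1869
R2: (brief=0.32 OR extended=0.21) = 0.4628; AND[a·b] with moderate=0.89 → w = 0.4119
R3: ¬moderate=1−0.89=0.11, extended=0.21; AND[a·b] → w = 0.0231
R4: moderate=0.25 → w = 0.2500
Rules with consequent 'normal': {R1, R3} → strengths 0.1869, 0.0231
Aggregate via t-conorm [a + b − a·b]: 0.2057

0.206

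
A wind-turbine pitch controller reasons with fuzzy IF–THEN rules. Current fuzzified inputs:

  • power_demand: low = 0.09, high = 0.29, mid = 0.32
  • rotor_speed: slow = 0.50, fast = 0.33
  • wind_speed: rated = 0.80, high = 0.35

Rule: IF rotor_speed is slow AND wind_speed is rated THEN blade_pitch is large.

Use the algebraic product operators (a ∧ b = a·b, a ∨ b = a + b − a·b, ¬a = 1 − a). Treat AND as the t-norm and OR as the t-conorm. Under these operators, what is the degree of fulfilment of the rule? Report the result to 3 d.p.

firing strength: slow=0.50, rated=0.80; AND[a·b] → w = 0.4000

0.400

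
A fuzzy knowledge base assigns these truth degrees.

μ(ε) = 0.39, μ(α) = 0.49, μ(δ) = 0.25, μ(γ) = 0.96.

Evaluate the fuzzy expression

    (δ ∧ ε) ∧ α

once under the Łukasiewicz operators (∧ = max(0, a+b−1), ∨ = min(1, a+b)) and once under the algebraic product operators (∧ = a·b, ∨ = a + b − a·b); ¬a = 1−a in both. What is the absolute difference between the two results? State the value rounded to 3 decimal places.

0.048

Under Łukasiewicz:
  δ ∧ ε = max(0, a+b−1) on (0.25, 0.39) = 0.00
  (δ ∧ ε) ∧ α = max(0, a+b−1) on (0.00, 0.49) = 0.00
  → value = 0.0000
Under algebraic product:
  δ ∧ ε = a·b on (0.2500, 0.3900) = 0.0975
  (δ ∧ ε) ∧ α = a·b on (0.0975, 0.4900) = 0.0478
  → value = 0.0478
|0.0000 − 0.0478| = 0.048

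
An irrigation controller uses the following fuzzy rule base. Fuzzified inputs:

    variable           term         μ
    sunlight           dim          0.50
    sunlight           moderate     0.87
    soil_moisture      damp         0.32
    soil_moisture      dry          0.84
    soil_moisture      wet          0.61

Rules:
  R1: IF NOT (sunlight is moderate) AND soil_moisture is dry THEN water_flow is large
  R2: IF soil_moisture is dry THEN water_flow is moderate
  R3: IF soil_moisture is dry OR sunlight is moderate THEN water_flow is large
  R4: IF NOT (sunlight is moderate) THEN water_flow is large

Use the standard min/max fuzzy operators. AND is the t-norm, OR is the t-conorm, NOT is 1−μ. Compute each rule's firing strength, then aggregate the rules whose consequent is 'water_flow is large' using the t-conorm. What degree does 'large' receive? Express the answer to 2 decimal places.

R1: ¬moderate=1−0.87=0.13, dry=0.84; AND[min(a, b)] → w = 0.13
R2: dry=0.84 → w = 0.84
R3: dry=0.84, moderate=0.87; OR[max(a, b)] → w = 0.87
R4: ¬moderate=1−0.87=0.13 → w = 0.13
Rules with consequent 'large': {R1, R3, R4} → strengths 0.13, 0.87, 0.13
Aggregate via t-conorm [max(a, b)]: 0.87

0.87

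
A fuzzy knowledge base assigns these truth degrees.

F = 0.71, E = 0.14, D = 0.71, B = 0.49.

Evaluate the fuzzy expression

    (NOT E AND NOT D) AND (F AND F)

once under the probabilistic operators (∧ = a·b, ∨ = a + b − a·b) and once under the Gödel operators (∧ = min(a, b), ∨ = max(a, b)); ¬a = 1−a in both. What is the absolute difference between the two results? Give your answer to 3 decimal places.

0.164

Under probabilistic:
  NOT E = 1 − 0.1400 = 0.8600
  NOT D = 1 − 0.7100 = 0.2900
  NOT E AND NOT D = a·b on (0.8600, 0.2900) = 0.2494
  F AND F = a·b on (0.7100, 0.7100) = 0.5041
  (NOT E AND NOT D) AND (F AND F) = a·b on (0.2494, 0.5041) = 0.1257
  → value = 0.1257
Under Gödel:
  NOT E = 1 − 0.14 = 0.86
  NOT D = 1 − 0.71 = 0.29
  NOT E AND NOT D = min(a, b) on (0.86, 0.29) = 0.29
  F AND F = min(a, b) on (0.71, 0.71) = 0.71
  (NOT E AND NOT D) AND (F AND F) = min(a, b) on (0.29, 0.71) = 0.29
  → value = 0.2900
|0.1257 − 0.2900| = 0.164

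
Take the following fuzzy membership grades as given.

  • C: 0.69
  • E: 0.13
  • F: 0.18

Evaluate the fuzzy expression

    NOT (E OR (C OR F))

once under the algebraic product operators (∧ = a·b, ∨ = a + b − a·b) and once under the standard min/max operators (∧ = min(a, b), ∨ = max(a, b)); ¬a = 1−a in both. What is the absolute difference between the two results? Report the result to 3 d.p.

0.089

Under algebraic product:
  C OR F = a + b − a·b on (0.6900, 0.1800) = 0.7458
  E OR (C OR F) = a + b − a·b on (0.1300, 0.7458) = 0.7788
  NOT (E OR (C OR F)) = 1 − 0.7788 = 0.2212
  → value = 0.2212
Under standard min/max:
  C OR F = max(a, b) on (0.69, 0.18) = 0.69
  E OR (C OR F) = max(a, b) on (0.13, 0.69) = 0.69
  NOT (E OR (C OR F)) = 1 − 0.69 = 0.31
  → value = 0.3100
|0.2212 − 0.3100| = 0.089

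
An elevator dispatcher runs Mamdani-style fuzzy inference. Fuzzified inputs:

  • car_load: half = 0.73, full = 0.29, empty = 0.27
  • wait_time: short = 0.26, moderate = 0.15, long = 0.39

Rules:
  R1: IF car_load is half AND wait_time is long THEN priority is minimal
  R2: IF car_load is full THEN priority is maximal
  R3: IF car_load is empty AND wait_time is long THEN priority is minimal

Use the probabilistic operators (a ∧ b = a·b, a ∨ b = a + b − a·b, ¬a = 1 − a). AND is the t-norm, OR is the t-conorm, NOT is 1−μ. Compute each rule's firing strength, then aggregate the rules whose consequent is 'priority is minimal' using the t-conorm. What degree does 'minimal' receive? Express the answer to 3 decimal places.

0.360

R1: half=0.73, long=0.39; AND[a·b] → w = 0.2847
R2: full=0.29 → w = 0.2900
R3: empty=0.27, long=0.39; AND[a·b] → w = 0.1053
Rules with consequent 'minimal': {R1, R3} → strengths 0.2847, 0.1053
Aggregate via t-conorm [a + b − a·b]: 0.3600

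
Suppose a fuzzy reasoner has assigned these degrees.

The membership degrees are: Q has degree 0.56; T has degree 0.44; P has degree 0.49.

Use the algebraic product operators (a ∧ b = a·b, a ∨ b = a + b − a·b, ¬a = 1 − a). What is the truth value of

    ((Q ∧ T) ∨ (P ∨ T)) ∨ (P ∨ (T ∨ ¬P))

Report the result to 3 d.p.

Q ∧ T = a·b on (0.5600, 0.4400) = 0.2464
P ∨ T = a + b − a·b on (0.4900, 0.4400) = 0.7144
(Q ∧ T) ∨ (P ∨ T) = a + b − a·b on (0.2464, 0.7144) = 0.7848
¬P = 1 − 0.4900 = 0.5100
T ∨ ¬P = a + b − a·b on (0.4400, 0.5100) = 0.7256
P ∨ (T ∨ ¬P) = a + b − a·b on (0.4900, 0.7256) = 0.8601
((Q ∧ T) ∨ (P ∨ T)) ∨ (P ∨ (T ∨ ¬P)) = a + b − a·b on (0.7848, 0.8601) = 0.9699

0.970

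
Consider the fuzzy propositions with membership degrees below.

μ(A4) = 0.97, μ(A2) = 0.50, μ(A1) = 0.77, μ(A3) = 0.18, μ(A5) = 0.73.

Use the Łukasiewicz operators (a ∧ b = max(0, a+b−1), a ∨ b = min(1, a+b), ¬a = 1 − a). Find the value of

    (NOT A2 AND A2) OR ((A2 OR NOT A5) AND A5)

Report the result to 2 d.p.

NOT A2 = 1 − 0.50 = 0.50
NOT A2 AND A2 = max(0, a+b−1) on (0.50, 0.50) = 0.00
NOT A5 = 1 − 0.73 = 0.27
A2 OR NOT A5 = min(1, a+b) on (0.50, 0.27) = 0.77
(A2 OR NOT A5) AND A5 = max(0, a+b−1) on (0.77, 0.73) = 0.50
(NOT A2 AND A2) OR ((A2 OR NOT A5) AND A5) = min(1, a+b) on (0.00, 0.50) = 0.50

0.50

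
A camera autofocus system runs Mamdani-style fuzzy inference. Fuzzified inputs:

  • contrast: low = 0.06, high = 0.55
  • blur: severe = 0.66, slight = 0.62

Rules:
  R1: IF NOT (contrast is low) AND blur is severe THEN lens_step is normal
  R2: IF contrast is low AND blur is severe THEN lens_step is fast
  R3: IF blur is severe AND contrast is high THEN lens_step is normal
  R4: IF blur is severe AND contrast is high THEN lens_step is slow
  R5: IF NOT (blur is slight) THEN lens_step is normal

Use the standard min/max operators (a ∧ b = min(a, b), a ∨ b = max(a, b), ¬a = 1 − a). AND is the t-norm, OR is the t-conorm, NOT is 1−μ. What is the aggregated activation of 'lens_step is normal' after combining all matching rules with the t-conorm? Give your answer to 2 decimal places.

0.66

R1: ¬low=1−0.06=0.94, severe=0.66; AND[min(a, b)] → w = 0.66
R2: low=0.06, severe=0.66; AND[min(a, b)] → w = 0.06
R3: severe=0.66, high=0.55; AND[min(a, b)] → w = 0.55
R4: severe=0.66, high=0.55; AND[min(a, b)] → w = 0.55
R5: ¬slight=1−0.62=0.38 → w = 0.38
Rules with consequent 'normal': {R1, R3, R5} → strengths 0.66, 0.55, 0.38
Aggregate via t-conorm [max(a, b)]: 0.66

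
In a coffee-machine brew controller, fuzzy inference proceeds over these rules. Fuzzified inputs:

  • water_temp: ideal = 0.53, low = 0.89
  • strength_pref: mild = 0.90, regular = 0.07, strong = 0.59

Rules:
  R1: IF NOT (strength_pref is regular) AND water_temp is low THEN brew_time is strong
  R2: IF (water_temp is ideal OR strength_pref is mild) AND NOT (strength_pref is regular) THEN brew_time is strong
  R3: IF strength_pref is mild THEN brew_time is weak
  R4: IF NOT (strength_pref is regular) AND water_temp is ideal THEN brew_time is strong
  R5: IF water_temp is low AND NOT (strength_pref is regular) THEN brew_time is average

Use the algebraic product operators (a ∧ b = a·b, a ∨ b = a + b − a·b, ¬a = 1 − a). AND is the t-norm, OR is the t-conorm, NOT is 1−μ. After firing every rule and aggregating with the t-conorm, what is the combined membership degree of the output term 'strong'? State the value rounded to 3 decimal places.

0.990

R1: ¬regular=1−0.07=0.93, low=0.89; AND[a·b] → w = 0.8277
R2: (ideal=0.53 OR mild=0.90) = 0.9530; AND[a·b] with ¬regular=1−0.07=0.93 → w = 0.8863
R3: mild=0.90 → w = 0.9000
R4: ¬regular=1−0.07=0.93, ideal=0.53; AND[a·b] → w = 0.4929
R5: low=0.89, ¬regular=1−0.07=0.93; AND[a·b] → w = 0.8277
Rules with consequent 'strong': {R1, R2, R4} → strengths 0.8277, 0.8863, 0.4929
Aggregate via t-conorm [a + b − a·b]: 0.9901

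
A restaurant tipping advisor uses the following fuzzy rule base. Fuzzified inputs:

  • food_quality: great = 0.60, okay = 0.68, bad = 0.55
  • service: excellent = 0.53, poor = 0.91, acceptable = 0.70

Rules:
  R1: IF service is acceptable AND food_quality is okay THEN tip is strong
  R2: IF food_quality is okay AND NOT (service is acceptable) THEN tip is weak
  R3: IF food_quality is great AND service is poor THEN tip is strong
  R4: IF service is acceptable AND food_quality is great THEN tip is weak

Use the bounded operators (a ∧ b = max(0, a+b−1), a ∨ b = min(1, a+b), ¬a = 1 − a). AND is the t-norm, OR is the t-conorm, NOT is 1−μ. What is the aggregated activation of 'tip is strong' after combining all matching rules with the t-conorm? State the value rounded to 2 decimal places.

R1: acceptable=0.70, okay=0.68; AND[max(0, a+b−1)] → w = 0.38
R2: okay=0.68, ¬acceptable=1−0.70=0.30; AND[max(0, a+b−1)] → w = 0.00
R3: great=0.60, poor=0.91; AND[max(0, a+b−1)] → w = 0.51
R4: acceptable=0.70, great=0.60; AND[max(0, a+b−1)] → w = 0.30
Rules with consequent 'strong': {R1, R3} → strengths 0.38, 0.51
Aggregate via t-conorm [min(1, a+b)]: 0.89

0.89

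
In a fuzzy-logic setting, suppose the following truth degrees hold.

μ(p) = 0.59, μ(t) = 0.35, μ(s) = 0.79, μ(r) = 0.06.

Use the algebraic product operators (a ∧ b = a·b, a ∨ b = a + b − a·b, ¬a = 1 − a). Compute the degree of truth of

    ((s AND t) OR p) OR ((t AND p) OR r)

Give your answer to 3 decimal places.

s AND t = a·b on (0.7900, 0.3500) = 0.2765
(s AND t) OR p = a + b − a·b on (0.2765, 0.5900) = 0.7034
t AND p = a·b on (0.3500, 0.5900) = 0.2065
(t AND p) OR r = a + b − a·b on (0.2065, 0.0600) = 0.2541
((s AND t) OR p) OR ((t AND p) OR r) = a + b − a·b on (0.7034, 0.2541) = 0.7787

0.779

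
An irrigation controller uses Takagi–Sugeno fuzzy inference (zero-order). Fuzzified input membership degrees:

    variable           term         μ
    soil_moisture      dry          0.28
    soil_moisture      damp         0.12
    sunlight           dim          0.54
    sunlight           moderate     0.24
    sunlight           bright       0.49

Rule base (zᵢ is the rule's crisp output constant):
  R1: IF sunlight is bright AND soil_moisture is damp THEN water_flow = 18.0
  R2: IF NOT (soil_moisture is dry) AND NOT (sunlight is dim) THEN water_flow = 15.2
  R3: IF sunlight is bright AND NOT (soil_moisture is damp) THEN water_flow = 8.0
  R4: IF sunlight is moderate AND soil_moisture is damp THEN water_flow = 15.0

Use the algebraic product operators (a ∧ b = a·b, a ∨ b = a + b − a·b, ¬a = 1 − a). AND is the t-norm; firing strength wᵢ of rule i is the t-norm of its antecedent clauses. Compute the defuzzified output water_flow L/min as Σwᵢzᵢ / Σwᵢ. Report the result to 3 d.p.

11.734

R1 (z=18.0): bright=0.49, damp=0.12; AND[a·b] → w = 0.0588
R2 (z=15.2): ¬dry=1−0.28=0.72, ¬dim=1−0.54=0.46; AND[a·b] → w = 0.3312
R3 (z=8.0): bright=0.49, ¬damp=1−0.12=0.88; AND[a·b] → w = 0.4312
R4 (z=15.0): moderate=0.24, damp=0.12; AND[a·b] → w = 0.0288
Weighted average = (0.0588·18.0 + 0.3312·15.2 + 0.4312·8.0 + 0.0288·15.0) / (0.0588 + 0.3312 + 0.4312 + 0.0288)
  = 9.9742 / 0.8500 = 11.734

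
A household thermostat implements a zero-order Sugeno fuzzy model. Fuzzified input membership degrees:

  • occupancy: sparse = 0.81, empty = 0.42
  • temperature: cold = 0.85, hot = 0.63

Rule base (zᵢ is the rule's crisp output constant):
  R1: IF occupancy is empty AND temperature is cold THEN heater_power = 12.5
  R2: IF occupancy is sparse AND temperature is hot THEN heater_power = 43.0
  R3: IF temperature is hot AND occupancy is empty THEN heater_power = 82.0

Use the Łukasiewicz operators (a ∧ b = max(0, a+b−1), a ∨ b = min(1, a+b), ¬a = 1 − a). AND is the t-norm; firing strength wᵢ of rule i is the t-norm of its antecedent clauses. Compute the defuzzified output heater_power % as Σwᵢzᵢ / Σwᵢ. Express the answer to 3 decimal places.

34.730

R1 (z=12.5): empty=0.42, cold=0.85; AND[max(0, a+b−1)] → w = 0.27
R2 (z=43.0): sparse=0.81, hot=0.63; AND[max(0, a+b−1)] → w = 0.44
R3 (z=82.0): hot=0.63, empty=0.42; AND[max(0, a+b−1)] → w = 0.05
Weighted average = (0.27·12.5 + 0.44·43.0 + 0.05·82.0) / (0.27 + 0.44 + 0.05)
  = 26.3950 / 0.7600 = 34.730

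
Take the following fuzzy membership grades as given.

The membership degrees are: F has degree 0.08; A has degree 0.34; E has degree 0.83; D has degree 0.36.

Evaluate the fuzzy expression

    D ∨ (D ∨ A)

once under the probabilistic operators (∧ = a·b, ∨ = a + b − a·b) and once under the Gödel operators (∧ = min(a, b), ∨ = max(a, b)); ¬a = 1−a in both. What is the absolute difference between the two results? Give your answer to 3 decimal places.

Under probabilistic:
  D ∨ A = a + b − a·b on (0.3600, 0.3400) = 0.5776
  D ∨ (D ∨ A) = a + b − a·b on (0.3600, 0.5776) = 0.7297
  → value = 0.7297
Under Gödel:
  D ∨ A = max(a, b) on (0.36, 0.34) = 0.36
  D ∨ (D ∨ A) = max(a, b) on (0.36, 0.36) = 0.36
  → value = 0.3600
|0.7297 − 0.3600| = 0.370

0.370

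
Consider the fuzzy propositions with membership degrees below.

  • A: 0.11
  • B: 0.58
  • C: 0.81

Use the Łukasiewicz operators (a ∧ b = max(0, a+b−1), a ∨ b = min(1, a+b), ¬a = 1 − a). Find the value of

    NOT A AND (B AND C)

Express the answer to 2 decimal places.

0.28

NOT A = 1 − 0.11 = 0.89
B AND C = max(0, a+b−1) on (0.58, 0.81) = 0.39
NOT A AND (B AND C) = max(0, a+b−1) on (0.89, 0.39) = 0.28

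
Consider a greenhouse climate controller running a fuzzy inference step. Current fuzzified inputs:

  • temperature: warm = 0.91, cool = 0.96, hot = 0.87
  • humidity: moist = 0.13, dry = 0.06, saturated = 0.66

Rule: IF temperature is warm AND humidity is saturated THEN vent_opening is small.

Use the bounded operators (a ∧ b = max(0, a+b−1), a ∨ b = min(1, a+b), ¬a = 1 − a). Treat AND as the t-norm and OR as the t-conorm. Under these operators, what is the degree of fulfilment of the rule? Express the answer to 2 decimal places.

0.57

firing strength: warm=0.91, saturated=0.66; AND[max(0, a+b−1)] → w = 0.57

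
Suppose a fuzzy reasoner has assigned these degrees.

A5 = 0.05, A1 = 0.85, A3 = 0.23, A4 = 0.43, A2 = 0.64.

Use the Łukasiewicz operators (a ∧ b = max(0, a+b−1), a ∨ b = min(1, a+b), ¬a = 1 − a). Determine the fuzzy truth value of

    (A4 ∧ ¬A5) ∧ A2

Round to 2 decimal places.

¬A5 = 1 − 0.05 = 0.95
A4 ∧ ¬A5 = max(0, a+b−1) on (0.43, 0.95) = 0.38
(A4 ∧ ¬A5) ∧ A2 = max(0, a+b−1) on (0.38, 0.64) = 0.02

0.02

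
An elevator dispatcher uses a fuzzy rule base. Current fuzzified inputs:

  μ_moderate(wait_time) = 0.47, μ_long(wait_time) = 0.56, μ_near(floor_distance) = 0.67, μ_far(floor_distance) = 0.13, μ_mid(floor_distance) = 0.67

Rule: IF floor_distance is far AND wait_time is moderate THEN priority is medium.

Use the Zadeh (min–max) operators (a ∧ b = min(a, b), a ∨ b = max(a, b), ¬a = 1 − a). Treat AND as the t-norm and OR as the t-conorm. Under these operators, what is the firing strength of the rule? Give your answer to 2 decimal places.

firing strength: far=0.13, moderate=0.47; AND[min(a, b)] → w = 0.13

0.13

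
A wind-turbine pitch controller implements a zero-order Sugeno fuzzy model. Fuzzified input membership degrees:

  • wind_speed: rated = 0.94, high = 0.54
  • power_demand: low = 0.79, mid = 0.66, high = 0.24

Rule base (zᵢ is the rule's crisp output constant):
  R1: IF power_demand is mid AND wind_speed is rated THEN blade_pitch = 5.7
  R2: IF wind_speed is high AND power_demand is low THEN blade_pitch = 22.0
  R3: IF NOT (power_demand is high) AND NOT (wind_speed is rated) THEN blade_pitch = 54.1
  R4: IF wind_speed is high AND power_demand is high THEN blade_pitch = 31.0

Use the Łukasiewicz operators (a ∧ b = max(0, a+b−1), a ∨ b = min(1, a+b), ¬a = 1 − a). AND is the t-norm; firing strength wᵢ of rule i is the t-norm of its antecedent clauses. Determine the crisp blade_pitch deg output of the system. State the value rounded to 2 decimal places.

R1 (z=5.7): mid=0.66, rated=0.94; AND[max(0, a+b−1)] → w = 0.60
R2 (z=22.0): high=0.54, low=0.79; AND[max(0, a+b−1)] → w = 0.33
R3 (z=54.1): ¬high=1−0.24=0.76, ¬rated=1−0.94=0.06; AND[max(0, a+b−1)] → w = 0.00
R4 (z=31.0): high=0.54, high=0.24; AND[max(0, a+b−1)] → w = 0.00
Weighted average = (0.60·5.7 + 0.33·22.0 + 0.00·54.1 + 0.00·31.0) / (0.60 + 0.33 + 0.00 + 0.00)
  = 10.6800 / 0.9300 = 11.48

11.48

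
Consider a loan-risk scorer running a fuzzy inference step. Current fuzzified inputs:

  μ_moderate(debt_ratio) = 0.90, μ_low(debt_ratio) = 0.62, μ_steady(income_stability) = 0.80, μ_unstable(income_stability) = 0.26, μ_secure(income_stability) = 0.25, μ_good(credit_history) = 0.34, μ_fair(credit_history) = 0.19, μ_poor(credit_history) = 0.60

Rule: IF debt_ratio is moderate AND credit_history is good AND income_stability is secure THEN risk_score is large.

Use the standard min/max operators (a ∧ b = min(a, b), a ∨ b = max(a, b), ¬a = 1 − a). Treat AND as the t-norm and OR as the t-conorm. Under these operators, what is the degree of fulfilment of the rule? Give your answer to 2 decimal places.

firing strength: moderate=0.90, good=0.34, secure=0.25; AND[min(a, b)] → w = 0.25

0.25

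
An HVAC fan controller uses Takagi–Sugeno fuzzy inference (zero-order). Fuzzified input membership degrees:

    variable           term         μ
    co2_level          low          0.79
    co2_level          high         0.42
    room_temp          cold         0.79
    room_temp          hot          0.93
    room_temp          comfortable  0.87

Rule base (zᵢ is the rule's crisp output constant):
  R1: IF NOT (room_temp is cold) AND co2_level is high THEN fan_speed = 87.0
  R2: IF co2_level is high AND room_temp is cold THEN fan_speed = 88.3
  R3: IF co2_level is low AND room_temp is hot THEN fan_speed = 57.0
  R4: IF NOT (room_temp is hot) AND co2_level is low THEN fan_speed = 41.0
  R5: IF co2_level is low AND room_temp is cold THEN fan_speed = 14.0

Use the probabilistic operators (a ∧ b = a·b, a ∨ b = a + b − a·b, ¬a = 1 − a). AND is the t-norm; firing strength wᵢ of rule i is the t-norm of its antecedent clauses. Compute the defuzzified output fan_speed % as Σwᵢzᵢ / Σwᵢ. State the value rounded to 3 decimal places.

R1 (z=87.0): ¬cold=1−0.79=0.21, high=0.42; AND[a·b] → w = 0.0882
R2 (z=88.3): high=0.42, cold=0.79; AND[a·b] → w = 0.3318
R3 (z=57.0): low=0.79, hot=0.93; AND[a·b] → w = 0.7347
R4 (z=41.0): ¬hot=1−0.93=0.07, low=0.79; AND[a·b] → w = 0.0553
R5 (z=14.0): low=0.79, cold=0.79; AND[a·b] → w = 0.6241
Weighted average = (0.0882·87.0 + 0.3318·88.3 + 0.7347·57.0 + 0.0553·41.0 + 0.6241·14.0) / (0.0882 + 0.3318 + 0.7347 + 0.0553 + 0.6241)
  = 89.8539 / 1.8341 = 48.991

48.991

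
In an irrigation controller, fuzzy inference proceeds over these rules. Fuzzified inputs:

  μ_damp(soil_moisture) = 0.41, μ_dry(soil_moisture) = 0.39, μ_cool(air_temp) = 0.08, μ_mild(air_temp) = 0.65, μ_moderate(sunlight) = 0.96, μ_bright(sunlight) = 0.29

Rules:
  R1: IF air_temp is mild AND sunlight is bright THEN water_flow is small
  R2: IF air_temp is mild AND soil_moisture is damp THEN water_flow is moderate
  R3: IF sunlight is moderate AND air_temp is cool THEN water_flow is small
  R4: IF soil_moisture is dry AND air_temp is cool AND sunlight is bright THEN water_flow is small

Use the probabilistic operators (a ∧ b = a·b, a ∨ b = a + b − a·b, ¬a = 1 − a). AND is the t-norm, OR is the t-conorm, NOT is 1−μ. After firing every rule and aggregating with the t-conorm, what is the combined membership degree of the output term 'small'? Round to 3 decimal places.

R1: mild=0.65, bright=0.29; AND[a·b] → w = 0.1885
R2: mild=0.65, damp=0.41; AND[a·b] → w = 0.2665
R3: moderate=0.96, cool=0.08; AND[a·b] → w = 0.0768
R4: dry=0.39, cool=0.08, bright=0.29; AND[a·b] → w = 0.0090
Rules with consequent 'small': {R1, R3, R4} → strengths 0.1885, 0.0768, 0.0090
Aggregate via t-conorm [a + b − a·b]: 0.2576

0.258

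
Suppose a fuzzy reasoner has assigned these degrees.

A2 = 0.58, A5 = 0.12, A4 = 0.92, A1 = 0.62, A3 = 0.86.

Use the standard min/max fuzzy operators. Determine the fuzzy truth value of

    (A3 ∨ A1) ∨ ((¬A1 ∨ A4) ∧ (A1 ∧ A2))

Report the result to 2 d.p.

0.86

A3 ∨ A1 = max(a, b) on (0.86, 0.62) = 0.86
¬A1 = 1 − 0.62 = 0.38
¬A1 ∨ A4 = max(a, b) on (0.38, 0.92) = 0.92
A1 ∧ A2 = min(a, b) on (0.62, 0.58) = 0.58
(¬A1 ∨ A4) ∧ (A1 ∧ A2) = min(a, b) on (0.92, 0.58) = 0.58
(A3 ∨ A1) ∨ ((¬A1 ∨ A4) ∧ (A1 ∧ A2)) = max(a, b) on (0.86, 0.58) = 0.86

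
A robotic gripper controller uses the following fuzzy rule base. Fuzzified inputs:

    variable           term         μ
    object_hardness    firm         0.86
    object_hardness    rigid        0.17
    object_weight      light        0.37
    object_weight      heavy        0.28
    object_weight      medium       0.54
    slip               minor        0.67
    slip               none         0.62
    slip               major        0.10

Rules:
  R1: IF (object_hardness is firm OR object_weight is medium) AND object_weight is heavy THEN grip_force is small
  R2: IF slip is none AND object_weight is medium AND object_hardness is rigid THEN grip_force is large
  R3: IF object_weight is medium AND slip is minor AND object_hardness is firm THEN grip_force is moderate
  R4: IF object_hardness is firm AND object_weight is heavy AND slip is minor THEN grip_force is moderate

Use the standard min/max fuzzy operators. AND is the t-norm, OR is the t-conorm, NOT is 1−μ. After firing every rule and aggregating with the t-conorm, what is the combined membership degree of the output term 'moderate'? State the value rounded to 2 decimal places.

R1: (firm=0.86 OR medium=0.54) = 0.86; AND[min(a, b)] with heavy=0.28 → w = 0.28
R2: none=0.62, medium=0.54, rigid=0.17; AND[min(a, b)] → w = 0.17
R3: medium=0.54, minor=0.67, firm=0.86; AND[min(a, b)] → w = 0.54
R4: firm=0.86, heavy=0.28, minor=0.67; AND[min(a, b)] → w = 0.28
Rules with consequent 'moderate': {R3, R4} → strengths 0.54, 0.28
Aggregate via t-conorm [max(a, b)]: 0.54

0.54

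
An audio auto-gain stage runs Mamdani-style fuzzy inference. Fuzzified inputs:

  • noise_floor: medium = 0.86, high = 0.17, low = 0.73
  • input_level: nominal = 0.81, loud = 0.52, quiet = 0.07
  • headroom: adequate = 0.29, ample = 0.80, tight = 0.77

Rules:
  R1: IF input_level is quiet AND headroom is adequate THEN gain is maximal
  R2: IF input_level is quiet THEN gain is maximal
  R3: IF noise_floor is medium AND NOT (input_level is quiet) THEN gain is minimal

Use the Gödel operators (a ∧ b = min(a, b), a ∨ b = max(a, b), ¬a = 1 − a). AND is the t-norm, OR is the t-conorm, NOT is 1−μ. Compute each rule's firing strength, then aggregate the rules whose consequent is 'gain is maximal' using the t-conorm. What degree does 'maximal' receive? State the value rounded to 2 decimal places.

0.07

R1: quiet=0.07, adequate=0.29; AND[min(a, b)] → w = 0.07
R2: quiet=0.07 → w = 0.07
R3: medium=0.86, ¬quiet=1−0.07=0.93; AND[min(a, b)] → w = 0.86
Rules with consequent 'maximal': {R1, R2} → strengths 0.07, 0.07
Aggregate via t-conorm [max(a, b)]: 0.07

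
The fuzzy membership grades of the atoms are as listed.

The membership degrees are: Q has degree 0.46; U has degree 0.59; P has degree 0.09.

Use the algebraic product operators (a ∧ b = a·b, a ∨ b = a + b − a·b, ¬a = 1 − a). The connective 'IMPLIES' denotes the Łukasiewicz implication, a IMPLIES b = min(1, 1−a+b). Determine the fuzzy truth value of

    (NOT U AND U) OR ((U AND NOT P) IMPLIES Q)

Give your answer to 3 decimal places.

NOT U = 1 − 0.5900 = 0.4100
NOT U AND U = a·b on (0.4100, 0.5900) = 0.2419
NOT P = 1 − 0.0900 = 0.9100
U AND NOT P = a·b on (0.5900, 0.9100) = 0.5369
(U AND NOT P) IMPLIES Q  [Łukasiewicz: min(1, 1−a+b)] with a=0.5369, b=0.4600 → 0.9231
(NOT U AND U) OR ((U AND NOT P) IMPLIES Q) = a + b − a·b on (0.2419, 0.9231) = 0.9417

0.942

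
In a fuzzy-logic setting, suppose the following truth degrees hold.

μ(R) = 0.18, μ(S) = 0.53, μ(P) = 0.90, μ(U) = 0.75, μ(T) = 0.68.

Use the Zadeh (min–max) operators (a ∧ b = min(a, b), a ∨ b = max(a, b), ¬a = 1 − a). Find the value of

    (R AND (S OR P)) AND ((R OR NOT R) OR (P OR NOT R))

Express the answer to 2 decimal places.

0.18

S OR P = max(a, b) on (0.53, 0.90) = 0.90
R AND (S OR P) = min(a, b) on (0.18, 0.90) = 0.18
NOT R = 1 − 0.18 = 0.82
R OR NOT R = max(a, b) on (0.18, 0.82) = 0.82
NOT R = 1 − 0.18 = 0.82
P OR NOT R = max(a, b) on (0.90, 0.82) = 0.90
(R OR NOT R) OR (P OR NOT R) = max(a, b) on (0.82, 0.90) = 0.90
(R AND (S OR P)) AND ((R OR NOT R) OR (P OR NOT R)) = min(a, b) on (0.18, 0.90) = 0.18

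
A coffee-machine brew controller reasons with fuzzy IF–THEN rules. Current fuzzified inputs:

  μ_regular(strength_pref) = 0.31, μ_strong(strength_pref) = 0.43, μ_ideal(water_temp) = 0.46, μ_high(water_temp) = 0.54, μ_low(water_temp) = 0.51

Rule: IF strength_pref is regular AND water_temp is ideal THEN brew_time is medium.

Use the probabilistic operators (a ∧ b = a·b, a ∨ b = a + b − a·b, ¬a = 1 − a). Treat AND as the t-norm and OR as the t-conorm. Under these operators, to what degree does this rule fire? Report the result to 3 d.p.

0.143

firing strength: regular=0.31, ideal=0.46; AND[a·b] → w = 0.1426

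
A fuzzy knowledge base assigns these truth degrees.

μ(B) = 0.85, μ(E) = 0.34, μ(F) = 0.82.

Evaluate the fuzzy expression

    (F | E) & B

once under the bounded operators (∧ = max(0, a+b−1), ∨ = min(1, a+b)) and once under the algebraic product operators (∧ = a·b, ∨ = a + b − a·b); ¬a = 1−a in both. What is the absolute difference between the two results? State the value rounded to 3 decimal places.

0.101

Under bounded:
  F | E = min(1, a+b) on (0.82, 0.34) = 1.00
  (F | E) & B = max(0, a+b−1) on (1.00, 0.85) = 0.85
  → value = 0.8500
Under algebraic product:
  F | E = a + b − a·b on (0.8200, 0.3400) = 0.8812
  (F | E) & B = a·b on (0.8812, 0.8500) = 0.7490
  → value = 0.7490
|0.8500 − 0.7490| = 0.101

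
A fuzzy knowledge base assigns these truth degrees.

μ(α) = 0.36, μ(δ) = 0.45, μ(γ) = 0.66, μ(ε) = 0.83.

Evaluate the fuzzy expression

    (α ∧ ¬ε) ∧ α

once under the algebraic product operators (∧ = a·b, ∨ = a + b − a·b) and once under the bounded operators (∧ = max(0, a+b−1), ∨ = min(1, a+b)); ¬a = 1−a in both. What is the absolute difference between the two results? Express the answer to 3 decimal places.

0.022

Under algebraic product:
  ¬ε = 1 − 0.8300 = 0.1700
  α ∧ ¬ε = a·b on (0.3600, 0.1700) = 0.0612
  (α ∧ ¬ε) ∧ α = a·b on (0.0612, 0.3600) = 0.0220
  → value = 0.0220
Under bounded:
  ¬ε = 1 − 0.83 = 0.17
  α ∧ ¬ε = max(0, a+b−1) on (0.36, 0.17) = 0.00
  (α ∧ ¬ε) ∧ α = max(0, a+b−1) on (0.00, 0.36) = 0.00
  → value = 0.0000
|0.0220 − 0.0000| = 0.022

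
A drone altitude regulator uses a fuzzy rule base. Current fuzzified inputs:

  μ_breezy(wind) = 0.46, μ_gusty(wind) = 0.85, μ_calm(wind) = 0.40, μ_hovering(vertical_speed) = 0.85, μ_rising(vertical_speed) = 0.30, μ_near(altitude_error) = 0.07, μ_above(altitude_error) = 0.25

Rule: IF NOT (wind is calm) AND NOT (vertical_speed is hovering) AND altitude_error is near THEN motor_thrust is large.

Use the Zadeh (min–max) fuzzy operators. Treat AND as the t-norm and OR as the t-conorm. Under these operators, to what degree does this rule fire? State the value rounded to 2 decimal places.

firing strength: ¬calm=1−0.40=0.60, ¬hovering=1−0.85=0.15, near=0.07; AND[min(a, b)] → w = 0.07

0.07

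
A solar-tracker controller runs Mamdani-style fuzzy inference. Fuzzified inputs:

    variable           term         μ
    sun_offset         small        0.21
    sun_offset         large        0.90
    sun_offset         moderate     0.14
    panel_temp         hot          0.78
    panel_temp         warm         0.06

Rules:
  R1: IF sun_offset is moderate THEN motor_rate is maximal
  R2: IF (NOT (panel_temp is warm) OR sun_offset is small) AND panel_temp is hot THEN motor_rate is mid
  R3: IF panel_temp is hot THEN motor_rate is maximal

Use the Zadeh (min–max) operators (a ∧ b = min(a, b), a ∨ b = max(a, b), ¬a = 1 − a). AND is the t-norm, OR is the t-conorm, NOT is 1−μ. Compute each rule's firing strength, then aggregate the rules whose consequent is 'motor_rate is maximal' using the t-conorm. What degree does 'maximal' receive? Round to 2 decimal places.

0.78

R1: moderate=0.14 → w = 0.14
R2: (¬warm=1−0.06=0.94 OR small=0.21) = 0.94; AND[min(a, b)] with hot=0.78 → w = 0.78
R3: hot=0.78 → w = 0.78
Rules with consequent 'maximal': {R1, R3} → strengths 0.14, 0.78
Aggregate via t-conorm [max(a, b)]: 0.78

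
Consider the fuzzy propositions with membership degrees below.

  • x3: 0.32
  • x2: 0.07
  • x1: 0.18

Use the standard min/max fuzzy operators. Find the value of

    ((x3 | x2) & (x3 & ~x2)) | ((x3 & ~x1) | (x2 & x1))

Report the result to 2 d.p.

x3 | x2 = max(a, b) on (0.32, 0.07) = 0.32
~x2 = 1 − 0.07 = 0.93
x3 & ~x2 = min(a, b) on (0.32, 0.93) = 0.32
(x3 | x2) & (x3 & ~x2) = min(a, b) on (0.32, 0.32) = 0.32
~x1 = 1 − 0.18 = 0.82
x3 & ~x1 = min(a, b) on (0.32, 0.82) = 0.32
x2 & x1 = min(a, b) on (0.07, 0.18) = 0.07
(x3 & ~x1) | (x2 & x1) = max(a, b) on (0.32, 0.07) = 0.32
((x3 | x2) & (x3 & ~x2)) | ((x3 & ~x1) | (x2 & x1)) = max(a, b) on (0.32, 0.32) = 0.32

0.32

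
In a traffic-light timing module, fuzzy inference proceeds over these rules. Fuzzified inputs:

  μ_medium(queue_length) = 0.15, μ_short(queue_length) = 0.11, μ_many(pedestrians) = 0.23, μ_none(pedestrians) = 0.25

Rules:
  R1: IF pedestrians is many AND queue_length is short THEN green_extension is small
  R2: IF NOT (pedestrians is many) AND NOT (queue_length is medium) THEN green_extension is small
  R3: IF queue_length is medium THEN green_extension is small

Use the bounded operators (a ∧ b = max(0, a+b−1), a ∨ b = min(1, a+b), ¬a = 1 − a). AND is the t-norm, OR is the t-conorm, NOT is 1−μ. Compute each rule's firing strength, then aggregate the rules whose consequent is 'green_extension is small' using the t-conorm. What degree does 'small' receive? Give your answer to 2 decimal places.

R1: many=0.23, short=0.11; AND[max(0, a+b−1)] → w = 0.00
R2: ¬many=1−0.23=0.77, ¬medium=1−0.15=0.85; AND[max(0, a+b−1)] → w = 0.62
R3: medium=0.15 → w = 0.15
Rules with consequent 'small': {R1, R2, R3} → strengths 0.00, 0.62, 0.15
Aggregate via t-conorm [min(1, a+b)]: 0.77

0.77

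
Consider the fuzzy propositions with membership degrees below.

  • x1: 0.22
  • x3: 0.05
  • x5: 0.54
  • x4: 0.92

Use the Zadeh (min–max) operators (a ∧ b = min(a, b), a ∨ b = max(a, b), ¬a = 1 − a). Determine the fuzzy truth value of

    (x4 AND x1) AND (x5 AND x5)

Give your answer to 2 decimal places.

x4 AND x1 = min(a, b) on (0.92, 0.22) = 0.22
x5 AND x5 = min(a, b) on (0.54, 0.54) = 0.54
(x4 AND x1) AND (x5 AND x5) = min(a, b) on (0.22, 0.54) = 0.22

0.22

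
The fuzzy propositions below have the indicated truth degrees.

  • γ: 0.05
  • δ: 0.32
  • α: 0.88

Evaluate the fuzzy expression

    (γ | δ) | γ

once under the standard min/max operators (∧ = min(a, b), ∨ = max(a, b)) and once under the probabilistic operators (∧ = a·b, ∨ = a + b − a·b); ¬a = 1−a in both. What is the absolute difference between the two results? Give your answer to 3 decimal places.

Under standard min/max:
  γ | δ = max(a, b) on (0.05, 0.32) = 0.32
  (γ | δ) | γ = max(a, b) on (0.32, 0.05) = 0.32
  → value = 0.3200
Under probabilistic:
  γ | δ = a + b − a·b on (0.0500, 0.3200) = 0.3540
  (γ | δ) | γ = a + b − a·b on (0.3540, 0.0500) = 0.3863
  → value = 0.3863
|0.3200 − 0.3863| = 0.066

0.066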